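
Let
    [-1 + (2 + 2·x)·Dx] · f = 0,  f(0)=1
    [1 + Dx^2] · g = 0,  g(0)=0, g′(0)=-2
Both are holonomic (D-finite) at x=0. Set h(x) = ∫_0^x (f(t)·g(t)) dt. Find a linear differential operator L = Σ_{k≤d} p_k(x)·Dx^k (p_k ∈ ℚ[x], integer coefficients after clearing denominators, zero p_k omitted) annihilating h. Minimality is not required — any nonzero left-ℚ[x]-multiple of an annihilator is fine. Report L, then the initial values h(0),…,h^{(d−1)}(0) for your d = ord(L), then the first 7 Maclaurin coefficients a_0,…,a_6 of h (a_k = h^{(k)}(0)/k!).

L = (7 + 8·x + 4·x^2)·Dx + (-4 - 4·x)·Dx^2 + (4 + 8·x + 4·x^2)·Dx^3  (order 3).
h: a_k = 0, 0, -1, -1/3, 7/48, 1/120, 19/5760, …
ICs: h(0) = 0, h′(0) = 0, h′′(0) = -2.

f: a_k = 1, 1/2, -1/8, 1/16, -5/128, 7/256, -21/1024, …
g: a_k = 0, -2, 0, 1/3, 0, -1/60, 0, …
Sym-product of L_f,L_g gives L₀ (≤ ord 2).
h=∫h₀ ⇒ L = L₀·Dx.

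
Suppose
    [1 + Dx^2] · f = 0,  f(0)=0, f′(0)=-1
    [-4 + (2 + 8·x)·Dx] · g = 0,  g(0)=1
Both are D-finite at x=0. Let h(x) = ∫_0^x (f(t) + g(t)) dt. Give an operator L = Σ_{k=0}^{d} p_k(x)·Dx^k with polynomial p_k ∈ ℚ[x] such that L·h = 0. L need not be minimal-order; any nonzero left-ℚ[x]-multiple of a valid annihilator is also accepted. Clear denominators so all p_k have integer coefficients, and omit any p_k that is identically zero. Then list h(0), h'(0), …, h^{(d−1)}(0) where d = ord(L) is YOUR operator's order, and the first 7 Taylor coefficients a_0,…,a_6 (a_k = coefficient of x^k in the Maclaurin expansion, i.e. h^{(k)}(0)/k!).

f: a_k = 0, -1, 0, 1/6, 0, -1/120, 0, …
g: a_k = 1, 2, -2, 4, -10, 28, -84, …
f+g: L₀ = lclm(L_f,L_g), ord ≤ 2+1.
Integrate: L := L₀·Dx.
L = (-26 - 16·x - 32·x^2)·Dx + (-3 - 4·x + 48·x^2 + 64·x^3)·Dx^2 + (-26 - 16·x - 32·x^2)·Dx^3 + (-3 - 4·x + 48·x^2 + 64·x^3)·Dx^4  (order 4).
h: a_k = 0, 1, 1/2, -2/3, 25/24, -2, 3359/720, …
ICs: h(0) = 0, h′(0) = 1, h′′(0) = 1, h′′′(0) = -4.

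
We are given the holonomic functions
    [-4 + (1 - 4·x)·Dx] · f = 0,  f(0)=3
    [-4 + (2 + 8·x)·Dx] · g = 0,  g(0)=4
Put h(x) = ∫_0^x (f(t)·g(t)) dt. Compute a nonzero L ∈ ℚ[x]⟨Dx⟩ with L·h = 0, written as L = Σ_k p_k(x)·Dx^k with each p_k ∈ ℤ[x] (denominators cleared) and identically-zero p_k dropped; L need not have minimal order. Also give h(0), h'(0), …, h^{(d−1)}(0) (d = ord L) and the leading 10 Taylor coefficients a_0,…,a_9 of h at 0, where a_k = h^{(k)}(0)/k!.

f: a_k = 3, 12, 48, 192, 768, 3072, 12288, 49152, 196608, 786432, …
g: a_k = 4, 8, -8, 16, -40, 112, -336, 1056, -3432, 11440, …
Product ⇒ symmetric product L₀, ord ≤ 1.
∫: right-multiply L₀ by Dx.
L = (6 + 8·x)·Dx + (-1 + 16·x^2)·Dx^2  (order 2).
h: a_k = 0, 12, 36, 88, 276, 4296/5, 2920, 69072/7, 34932, 369176/3, …
ICs: h(0) = 0, h′(0) = 12.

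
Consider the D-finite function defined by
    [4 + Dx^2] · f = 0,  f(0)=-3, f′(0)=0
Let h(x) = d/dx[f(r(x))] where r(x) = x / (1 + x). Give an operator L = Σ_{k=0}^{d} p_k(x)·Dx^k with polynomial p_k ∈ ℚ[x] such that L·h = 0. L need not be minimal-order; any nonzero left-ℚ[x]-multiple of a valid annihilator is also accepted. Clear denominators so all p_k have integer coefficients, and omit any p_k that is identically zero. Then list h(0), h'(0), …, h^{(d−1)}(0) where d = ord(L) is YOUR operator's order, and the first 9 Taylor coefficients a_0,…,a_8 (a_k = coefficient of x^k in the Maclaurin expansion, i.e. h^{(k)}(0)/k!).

f: a_k = -3, 0, 6, 0, -2, 0, 4/15, 0, -2/105, …
h₀=f(r): pull back L_f along r ⇒ L₀.
h₀' ⇒ L via d/dx closure of L₀.
L = (10 + 12·x + 6·x^2) + (6 + 18·x + 18·x^2 + 6·x^3)·Dx + (1 + 4·x + 6·x^2 + 4·x^3 + x^4)·Dx^2  (order 2).
h: a_k = 0, 12, -36, 64, -80, 308/5, 84/5, -18832/105, 15504/35, …
ICs: h(0) = 0, h′(0) = 12.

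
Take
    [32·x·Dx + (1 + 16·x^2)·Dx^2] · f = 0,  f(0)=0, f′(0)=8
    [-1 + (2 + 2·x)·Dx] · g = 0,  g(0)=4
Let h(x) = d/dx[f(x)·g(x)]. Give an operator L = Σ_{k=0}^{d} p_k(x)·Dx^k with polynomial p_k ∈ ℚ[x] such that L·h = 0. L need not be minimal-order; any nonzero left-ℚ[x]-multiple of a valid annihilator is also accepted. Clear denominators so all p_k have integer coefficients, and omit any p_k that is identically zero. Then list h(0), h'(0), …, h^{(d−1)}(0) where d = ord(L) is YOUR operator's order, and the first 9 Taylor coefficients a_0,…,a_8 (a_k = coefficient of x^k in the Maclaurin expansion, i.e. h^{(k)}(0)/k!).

L = (125 + 640·x - 5728·x^2 - 6144·x^3 - 768·x^4) + (268 + 1164·x - 10368·x^2 - 29696·x^3 - 21504·x^4 - 3072·x^5)·Dx + (12 - 232·x - 372·x^2 - 4096·x^3 - 9088·x^4 - 6144·x^5 - 1024·x^6)·Dx^2  (order 2).
h: a_k = 32, 32, -524, -1000/3, 99509/12, 97129/20, -63582493/480, -62254327/840, 15179450477/7168, …
ICs: h(0) = 32, h′(0) = 32.

f: a_k = 0, 8, 0, -128/3, 0, 2048/5, 0, -32768/7, 0, …
g: a_k = 4, 2, -1/2, 1/4, -5/32, 7/64, -21/256, 33/512, -429/8192, …
f·g: L₀ = L_f ⊗_s L_g, ord ≤ 2·1.
Differentiate: ansatz ord ≤ ord L₀ ⇒ L.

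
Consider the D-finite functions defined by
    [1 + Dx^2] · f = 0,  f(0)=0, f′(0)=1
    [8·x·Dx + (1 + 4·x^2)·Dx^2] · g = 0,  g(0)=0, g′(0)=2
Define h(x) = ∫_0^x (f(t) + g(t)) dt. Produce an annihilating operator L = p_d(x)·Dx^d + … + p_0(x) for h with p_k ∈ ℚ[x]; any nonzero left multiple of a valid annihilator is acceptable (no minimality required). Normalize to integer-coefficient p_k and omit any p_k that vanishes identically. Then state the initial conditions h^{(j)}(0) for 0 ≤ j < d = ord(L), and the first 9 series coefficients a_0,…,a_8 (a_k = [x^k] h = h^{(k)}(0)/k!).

L = (-376·x + 1600·x^3 + 128·x^5)·Dx^2 + (-7 + 76·x^2 + 432·x^4 + 64·x^6)·Dx^3 + (-376·x + 1600·x^3 + 128·x^5)·Dx^4 + (-7 + 76·x^2 + 432·x^4 + 64·x^6)·Dx^5  (order 5).
h: a_k = 0, 0, 3/2, 0, -17/24, 0, 769/720, 0, -92161/40320, …
ICs: h(0) = 0, h′(0) = 0, h′′(0) = 3, h′′′(0) = 0, h′′′′(0) = -17.

f: a_k = 0, 1, 0, -1/6, 0, 1/120, 0, -1/5040, 0, …
g: a_k = 0, 2, 0, -8/3, 0, 32/5, 0, -128/7, 0, …
h₀=f+g: left-lcm gives L₀, ord ≤ 4.
h=∫h₀ ⇒ L = L₀·Dx.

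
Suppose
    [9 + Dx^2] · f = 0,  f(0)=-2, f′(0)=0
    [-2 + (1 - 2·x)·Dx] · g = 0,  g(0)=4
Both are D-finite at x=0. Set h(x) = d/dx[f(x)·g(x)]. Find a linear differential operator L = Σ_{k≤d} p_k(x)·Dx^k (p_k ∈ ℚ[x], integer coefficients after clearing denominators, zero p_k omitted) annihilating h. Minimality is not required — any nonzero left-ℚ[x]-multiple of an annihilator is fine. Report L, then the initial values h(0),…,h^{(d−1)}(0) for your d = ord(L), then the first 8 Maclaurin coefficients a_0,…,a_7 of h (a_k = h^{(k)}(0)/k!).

L = (1 - 36·x + 36·x^2) + (-4 + 8·x)·Dx + (1 - 4·x + 4·x^2)·Dx^2  (order 2).
h: a_k = -16, 8, 24, -44, -110, -1077/5, -2513/5, -16229/14, …
ICs: h(0) = -16, h′(0) = 8.

f: a_k = -2, 0, 9, 0, -27/4, 0, 81/40, 0, …
g: a_k = 4, 8, 16, 32, 64, 128, 256, 512, …
Product ⇒ symmetric product L₀, ord ≤ 2.
Derive L from L₀ (diff closure).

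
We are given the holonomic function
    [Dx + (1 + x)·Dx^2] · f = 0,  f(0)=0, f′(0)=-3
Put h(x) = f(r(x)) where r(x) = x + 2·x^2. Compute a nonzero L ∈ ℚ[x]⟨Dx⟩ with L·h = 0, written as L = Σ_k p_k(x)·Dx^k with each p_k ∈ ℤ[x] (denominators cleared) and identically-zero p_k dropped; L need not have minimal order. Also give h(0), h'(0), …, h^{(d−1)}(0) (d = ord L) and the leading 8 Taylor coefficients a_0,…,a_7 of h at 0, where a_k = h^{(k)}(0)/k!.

L = (-3 + 4·x + 8·x^2)·Dx + (1 + 5·x + 6·x^2 + 8·x^3)·Dx^2  (order 2).
h: a_k = 0, -3, -9/2, 5, 3/4, -33/5, 9/2, 39/7, …
ICs: h(0) = 0, h′(0) = -3.

f: a_k = 0, -3, 3/2, -1, 3/4, -3/5, 1/2, -3/7, …
h₀=f(r): pull back L_f along r ⇒ L₀.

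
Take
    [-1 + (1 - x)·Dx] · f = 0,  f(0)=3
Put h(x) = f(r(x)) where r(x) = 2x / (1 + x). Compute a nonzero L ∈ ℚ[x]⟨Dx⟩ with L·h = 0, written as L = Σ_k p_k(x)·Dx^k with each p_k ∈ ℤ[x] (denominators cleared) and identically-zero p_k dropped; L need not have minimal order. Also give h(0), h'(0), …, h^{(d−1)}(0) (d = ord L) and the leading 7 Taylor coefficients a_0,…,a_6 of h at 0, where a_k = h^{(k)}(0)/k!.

L = 2 + (-1 + x^2)·Dx  (order 1).
h: a_k = 3, 6, 6, 6, 6, 6, 6, …
ICs: h(0) = 3.

f: a_k = 3, 3, 3, 3, 3, 3, 3, …
h₀=f(r): pull back L_f along r ⇒ L₀.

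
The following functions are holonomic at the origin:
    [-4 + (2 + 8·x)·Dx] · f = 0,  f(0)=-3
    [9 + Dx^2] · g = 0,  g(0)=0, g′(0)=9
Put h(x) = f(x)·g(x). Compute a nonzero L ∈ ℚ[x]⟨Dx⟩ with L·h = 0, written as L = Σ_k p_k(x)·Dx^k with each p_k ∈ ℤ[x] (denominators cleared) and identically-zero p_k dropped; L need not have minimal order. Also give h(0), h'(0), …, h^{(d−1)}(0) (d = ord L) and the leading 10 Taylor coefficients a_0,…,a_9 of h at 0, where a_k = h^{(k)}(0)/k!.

f: a_k = -3, -6, 6, -12, 30, -84, 252, -792, 2574, -8580, …
g: a_k = 0, 9, 0, -27/2, 0, 243/40, 0, -729/560, 0, 729/4480, …
Sym-product of L_f,L_g gives L₀ (≤ ord 2).
L = (21 + 72·x + 144·x^2) + (-4 - 16·x)·Dx + (1 + 8·x + 16·x^2)·Dx^2  (order 2).
h: a_k = 0, -27, -54, 189/2, -27, 6831/40, -12609/20, 1065879/560, -339309/56, 89322021/4480, …
ICs: h(0) = 0, h′(0) = -27.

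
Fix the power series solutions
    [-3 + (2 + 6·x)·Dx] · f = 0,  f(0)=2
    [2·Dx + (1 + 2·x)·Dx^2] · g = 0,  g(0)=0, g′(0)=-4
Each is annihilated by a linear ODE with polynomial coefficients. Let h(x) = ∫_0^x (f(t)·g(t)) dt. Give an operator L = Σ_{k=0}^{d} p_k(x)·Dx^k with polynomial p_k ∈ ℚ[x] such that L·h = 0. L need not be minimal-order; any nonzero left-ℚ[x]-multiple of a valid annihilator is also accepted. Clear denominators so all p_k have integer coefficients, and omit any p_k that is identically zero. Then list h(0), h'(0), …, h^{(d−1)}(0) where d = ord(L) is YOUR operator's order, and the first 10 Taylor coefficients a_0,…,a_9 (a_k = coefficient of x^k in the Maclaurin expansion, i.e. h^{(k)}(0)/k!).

L = (15 + 18·x)·Dx + (-4 - 12·x)·Dx^2 + (4 + 32·x + 84·x^2 + 72·x^3)·Dx^3  (order 3).
h: a_k = 0, 0, -4, -4/3, 31/12, -9/2, 3937/480, -52897/3360, 1134179/35840, -5339567/80640, …
ICs: h(0) = 0, h′(0) = 0, h′′(0) = -8.

f: a_k = 2, 3, -9/4, 27/8, -405/64, 1701/128, -15309/512, 72171/1024, -2814669/16384, 14073345/32768, …
g: a_k = 0, -4, 4, -16/3, 8, -64/5, 64/3, -256/7, 64, -1024/9, …
Sym-product of L_f,L_g gives L₀ (≤ ord 2).
Integrate: L := L₀·Dx.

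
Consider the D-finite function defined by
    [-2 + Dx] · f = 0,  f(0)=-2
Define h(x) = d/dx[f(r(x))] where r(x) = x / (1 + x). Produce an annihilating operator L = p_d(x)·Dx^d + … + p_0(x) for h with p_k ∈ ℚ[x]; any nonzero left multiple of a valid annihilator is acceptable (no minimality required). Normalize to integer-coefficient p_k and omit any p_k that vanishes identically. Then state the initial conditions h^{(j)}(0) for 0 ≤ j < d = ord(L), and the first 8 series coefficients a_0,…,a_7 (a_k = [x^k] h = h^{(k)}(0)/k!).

f: a_k = -2, -4, -4, -8/3, -4/3, -8/15, -8/45, -16/315, …
f∘r: x↦r, Dx↦Dx/r' in L_f ⇒ L₀.
Differentiate: ansatz ord ≤ ord L₀ ⇒ L.
L = -2·x + (-1 - 2·x - x^2)·Dx  (order 1).
h: a_k = -4, 0, 4, -16/3, 4, -16/15, -20/9, 512/105, …
ICs: h(0) = -4.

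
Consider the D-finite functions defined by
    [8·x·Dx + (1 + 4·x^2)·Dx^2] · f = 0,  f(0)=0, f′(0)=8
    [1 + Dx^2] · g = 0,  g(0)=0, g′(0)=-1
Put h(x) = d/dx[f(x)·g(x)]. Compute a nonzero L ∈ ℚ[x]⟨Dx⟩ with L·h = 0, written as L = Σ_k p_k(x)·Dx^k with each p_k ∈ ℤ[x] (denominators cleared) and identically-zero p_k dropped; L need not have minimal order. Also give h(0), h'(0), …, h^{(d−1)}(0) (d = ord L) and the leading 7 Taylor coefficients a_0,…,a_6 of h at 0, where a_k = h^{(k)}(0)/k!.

L = (3893 + 34584·x^2 + 286832·x^4 + 57600·x^6 + 768·x^8 - 10240·x^10 + 4096·x^12) + (2192·x + 44864·x^3 + 156160·x^5 + 51200·x^7 + 20480·x^9 + 16384·x^11)·Dx + (3978 + 36208·x^2 + 296160·x^4 + 76288·x^6 + 9728·x^8 - 4096·x^10 + 8192·x^12)·Dx^2 + (2192·x + 44864·x^3 + 156160·x^5 + 51200·x^7 + 20480·x^9 + 16384·x^11)·Dx^3 + (85 + 1624·x^2 + 9328·x^4 + 18688·x^6 + 8960·x^8 + 6144·x^10 + 4096·x^12)·Dx^4  (order 4).
h: a_k = 0, -16, 0, 48, 0, -494/3, 0, …
ICs: h(0) = 0, h′(0) = -16, h′′(0) = 0, h′′′(0) = 288.

f: a_k = 0, 8, 0, -32/3, 0, 128/5, 0, …
g: a_k = 0, -1, 0, 1/6, 0, -1/120, 0, …
h₀=f·g: eliminate ⇒ L₀, order ≤ 2·2.
h₀' ⇒ L via d/dx closure of L₀.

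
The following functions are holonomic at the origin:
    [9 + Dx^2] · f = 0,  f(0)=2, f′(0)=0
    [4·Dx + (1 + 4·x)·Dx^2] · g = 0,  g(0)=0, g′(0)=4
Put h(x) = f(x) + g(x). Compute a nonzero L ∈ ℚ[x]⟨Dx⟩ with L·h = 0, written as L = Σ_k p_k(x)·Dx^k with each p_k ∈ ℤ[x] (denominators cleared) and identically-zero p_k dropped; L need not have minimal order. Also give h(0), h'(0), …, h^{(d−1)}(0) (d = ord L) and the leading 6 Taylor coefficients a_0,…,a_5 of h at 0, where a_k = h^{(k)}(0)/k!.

f: a_k = 2, 0, -9, 0, 27/4, 0, …
g: a_k = 0, 4, -8, 64/3, -64, 1024/5, …
L₀ := lclm(L_f,L_g); ord L₀ ≤ 2+2.
L = (3780 + 2592·x + 5184·x^2)·Dx + (369 + 2124·x + 3888·x^2 + 5184·x^3)·Dx^2 + (420 + 288·x + 576·x^2)·Dx^3 + (41 + 236·x + 432·x^2 + 576·x^3)·Dx^4  (order 4).
h: a_k = 2, 4, -17, 64/3, -229/4, 1024/5, …
ICs: h(0) = 2, h′(0) = 4, h′′(0) = -34, h′′′(0) = 128.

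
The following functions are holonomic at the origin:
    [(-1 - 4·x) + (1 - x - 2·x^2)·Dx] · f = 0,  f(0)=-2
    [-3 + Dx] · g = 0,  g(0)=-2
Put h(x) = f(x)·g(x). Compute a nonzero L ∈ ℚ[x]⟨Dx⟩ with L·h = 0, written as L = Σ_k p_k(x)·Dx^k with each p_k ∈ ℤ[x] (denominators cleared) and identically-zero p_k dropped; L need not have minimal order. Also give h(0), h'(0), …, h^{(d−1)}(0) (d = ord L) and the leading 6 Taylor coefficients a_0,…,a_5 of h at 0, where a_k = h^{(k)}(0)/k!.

f: a_k = -2, -2, -6, -10, -22, -42, …
g: a_k = -2, -6, -9, -9, -27/4, -81/20, …
Product ⇒ symmetric product L₀, ord ≤ 1.
L = (4 + x - 6·x^2) + (-1 + x + 2·x^2)·Dx  (order 1).
h: a_k = 4, 16, 42, 92, 379/2, 1908/5, …
ICs: h(0) = 4.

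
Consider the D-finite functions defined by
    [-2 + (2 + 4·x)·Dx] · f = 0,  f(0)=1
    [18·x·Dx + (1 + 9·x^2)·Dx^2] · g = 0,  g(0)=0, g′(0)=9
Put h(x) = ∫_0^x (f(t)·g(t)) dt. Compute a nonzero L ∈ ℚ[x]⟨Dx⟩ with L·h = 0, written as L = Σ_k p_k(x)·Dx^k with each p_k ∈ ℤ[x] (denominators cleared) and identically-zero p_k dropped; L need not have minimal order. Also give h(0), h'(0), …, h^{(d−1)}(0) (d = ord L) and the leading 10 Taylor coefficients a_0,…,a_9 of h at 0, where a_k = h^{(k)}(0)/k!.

L = (3 - 18·x - 9·x^2)·Dx + (-2 + 14·x + 54·x^2 + 36·x^3)·Dx^2 + (1 + 4·x + 13·x^2 + 36·x^3 + 36·x^4)·Dx^3  (order 3).
h: a_k = 0, 0, 9/2, 3, -63/8, -9/2, 2049/80, 801/40, -562869/4480, -54099/560, …
ICs: h(0) = 0, h′(0) = 0, h′′(0) = 9.

f: a_k = 1, 1, -1/2, 1/2, -5/8, 7/8, -21/16, 33/16, -429/128, 715/128, …
g: a_k = 0, 9, 0, -27, 0, 729/5, 0, -6561/7, 0, 6561, …
L₀ := L_f ⊗_s L_g (sym. prod.), ord ≤ 2.
Integrate: L := L₀·Dx.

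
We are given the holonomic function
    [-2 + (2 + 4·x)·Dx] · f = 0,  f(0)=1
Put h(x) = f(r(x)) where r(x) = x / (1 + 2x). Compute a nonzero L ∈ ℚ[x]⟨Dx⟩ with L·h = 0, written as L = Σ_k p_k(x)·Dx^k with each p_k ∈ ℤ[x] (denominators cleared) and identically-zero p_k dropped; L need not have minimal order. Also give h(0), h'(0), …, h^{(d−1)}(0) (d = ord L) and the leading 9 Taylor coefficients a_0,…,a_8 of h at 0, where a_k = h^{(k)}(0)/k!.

f: a_k = 1, 1, -1/2, 1/2, -5/8, 7/8, -21/16, 33/16, -429/128, …
h₀=f(r): pull back L_f along r ⇒ L₀.
L = -1 + (1 + 6·x + 8·x^2)·Dx  (order 1).
h: a_k = 1, 1, -5/2, 13/2, -141/8, 399/8, -2353/16, 7205/16, -182461/128, …
ICs: h(0) = 1.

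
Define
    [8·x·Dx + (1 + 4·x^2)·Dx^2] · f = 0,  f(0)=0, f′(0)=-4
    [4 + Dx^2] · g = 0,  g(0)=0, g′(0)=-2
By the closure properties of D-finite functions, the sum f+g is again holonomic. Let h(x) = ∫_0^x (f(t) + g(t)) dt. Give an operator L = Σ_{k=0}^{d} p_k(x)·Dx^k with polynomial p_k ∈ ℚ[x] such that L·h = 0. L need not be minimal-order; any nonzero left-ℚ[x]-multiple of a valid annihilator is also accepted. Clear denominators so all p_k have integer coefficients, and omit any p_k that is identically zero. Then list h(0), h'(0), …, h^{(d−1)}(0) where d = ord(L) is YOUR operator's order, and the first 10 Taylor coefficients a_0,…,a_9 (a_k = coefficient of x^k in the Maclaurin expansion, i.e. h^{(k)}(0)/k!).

L = (-352·x + 1792·x^3 + 512·x^5)·Dx^2 + (-4 + 112·x^2 + 576·x^4 + 256·x^6)·Dx^3 + (-88·x + 448·x^3 + 128·x^5)·Dx^4 + (-1 + 28·x^2 + 144·x^4 + 64·x^6)·Dx^5  (order 5).
h: a_k = 0, 0, -3, 0, 5/3, 0, -98/45, 0, 1441/315, 0, …
ICs: h(0) = 0, h′(0) = 0, h′′(0) = -6, h′′′(0) = 0, h′′′′(0) = 40.

f: a_k = 0, -4, 0, 16/3, 0, -64/5, 0, 256/7, 0, -1024/9, …
g: a_k = 0, -2, 0, 4/3, 0, -4/15, 0, 8/315, 0, -4/2835, …
Sum ⇒ L₀ = lclm(L_f,L_g) in ℚ(x)⟨Dx⟩.
h=∫₀ˣh₀: take L = L₀·Dx.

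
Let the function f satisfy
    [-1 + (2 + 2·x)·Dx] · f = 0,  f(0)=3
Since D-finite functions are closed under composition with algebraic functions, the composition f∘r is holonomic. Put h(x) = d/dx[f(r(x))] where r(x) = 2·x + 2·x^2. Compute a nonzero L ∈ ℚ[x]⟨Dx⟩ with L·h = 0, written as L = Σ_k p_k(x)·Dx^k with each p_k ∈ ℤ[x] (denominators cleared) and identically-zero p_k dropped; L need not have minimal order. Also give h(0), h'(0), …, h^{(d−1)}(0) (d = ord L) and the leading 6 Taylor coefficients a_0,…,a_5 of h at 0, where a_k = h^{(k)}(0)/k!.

f: a_k = 3, 3/2, -3/8, 3/16, -15/128, 21/256, …
f∘r: x↦r, Dx↦Dx/r' in L_f ⇒ L₀.
h₀' ⇒ L via d/dx closure of L₀.
L = 1 + (-1 - 4·x - 6·x^2 - 4·x^3)·Dx  (order 1).
h: a_k = 3, 3, -9/2, 9/2, -15/8, -27/8, …
ICs: h(0) = 3.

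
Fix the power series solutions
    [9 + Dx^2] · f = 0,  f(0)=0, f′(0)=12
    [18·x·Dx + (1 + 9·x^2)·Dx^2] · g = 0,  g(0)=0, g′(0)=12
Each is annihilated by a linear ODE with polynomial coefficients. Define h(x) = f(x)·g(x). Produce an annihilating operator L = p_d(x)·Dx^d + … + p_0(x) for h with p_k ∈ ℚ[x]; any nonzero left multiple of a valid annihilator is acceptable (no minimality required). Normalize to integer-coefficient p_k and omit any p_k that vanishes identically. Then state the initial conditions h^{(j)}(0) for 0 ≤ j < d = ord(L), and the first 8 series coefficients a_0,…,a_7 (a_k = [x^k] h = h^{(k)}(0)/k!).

L = (810 + 18954·x^2 + 72171·x^4 + 236196·x^6 + 531441·x^8) + (972·x + 14580·x^3 + 78732·x^5 + 236196·x^7)·Dx + (108 + 2592·x^2 + 13122·x^4 + 52488·x^6 + 118098·x^8)·Dx^2 + (108·x + 1620·x^3 + 8748·x^5 + 26244·x^7)·Dx^3 + (2 + 54·x^2 + 567·x^4 + 2916·x^6 + 6561·x^8)·Dx^4  (order 4).
h: a_k = 0, 0, 144, 0, -648, 0, 3078, 0, …
ICs: h(0) = 0, h′(0) = 0, h′′(0) = 288, h′′′(0) = 0.

f: a_k = 0, 12, 0, -18, 0, 81/10, 0, -243/140, …
g: a_k = 0, 12, 0, -36, 0, 972/5, 0, -8748/7, …
L₀ := L_f ⊗_s L_g (sym. prod.), ord ≤ 4.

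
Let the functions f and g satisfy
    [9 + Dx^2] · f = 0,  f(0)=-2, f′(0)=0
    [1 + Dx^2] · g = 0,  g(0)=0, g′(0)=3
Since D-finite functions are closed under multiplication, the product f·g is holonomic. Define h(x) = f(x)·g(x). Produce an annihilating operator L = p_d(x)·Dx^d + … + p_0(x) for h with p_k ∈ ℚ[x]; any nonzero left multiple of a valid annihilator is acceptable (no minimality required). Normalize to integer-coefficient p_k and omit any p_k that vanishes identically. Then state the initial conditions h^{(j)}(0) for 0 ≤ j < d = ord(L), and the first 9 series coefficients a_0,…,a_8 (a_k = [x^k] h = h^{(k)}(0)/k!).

f: a_k = -2, 0, 9, 0, -27/4, 0, 81/40, 0, -729/2240, …
g: a_k = 0, 3, 0, -1/2, 0, 1/40, 0, -1/1680, 0, …
Sym-product of L_f,L_g gives L₀ (≤ ord 4).
L = 64 + 20·Dx^2 + Dx^4  (order 4).
h: a_k = 0, -6, 0, 28, 0, -124/5, 0, 1016/105, 0, …
ICs: h(0) = 0, h′(0) = -6, h′′(0) = 0, h′′′(0) = 168.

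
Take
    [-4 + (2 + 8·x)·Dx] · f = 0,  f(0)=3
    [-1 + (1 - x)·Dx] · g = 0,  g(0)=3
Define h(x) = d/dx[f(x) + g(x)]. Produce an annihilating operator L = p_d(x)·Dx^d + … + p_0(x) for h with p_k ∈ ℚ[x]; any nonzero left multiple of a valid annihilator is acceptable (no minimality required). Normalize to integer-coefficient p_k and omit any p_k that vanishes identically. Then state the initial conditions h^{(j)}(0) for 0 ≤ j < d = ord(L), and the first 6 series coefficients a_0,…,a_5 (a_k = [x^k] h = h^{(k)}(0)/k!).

L = (-18 - 12·x) + (3 - 36·x - 42·x^2)·Dx + (2 + 9·x + x^2 - 12·x^3)·Dx^2  (order 2).
h: a_k = 9, -6, 45, -108, 435, -1494, …
ICs: h(0) = 9, h′(0) = -6.

f: a_k = 3, 6, -6, 12, -30, 84, …
g: a_k = 3, 3, 3, 3, 3, 3, …
h₀=f+g: left-lcm gives L₀, ord ≤ 2.
h₀' ⇒ L via d/dx closure of L₀.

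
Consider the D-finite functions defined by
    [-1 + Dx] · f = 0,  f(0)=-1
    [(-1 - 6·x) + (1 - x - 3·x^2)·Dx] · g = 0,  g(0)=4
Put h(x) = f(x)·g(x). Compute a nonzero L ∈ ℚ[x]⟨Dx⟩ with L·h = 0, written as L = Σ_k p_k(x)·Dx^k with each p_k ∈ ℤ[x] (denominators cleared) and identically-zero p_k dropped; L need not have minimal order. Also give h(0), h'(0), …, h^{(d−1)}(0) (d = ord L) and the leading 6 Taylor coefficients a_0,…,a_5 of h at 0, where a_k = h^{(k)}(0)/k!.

f: a_k = -1, -1, -1/2, -1/6, -1/24, -1/120, …
g: a_k = 4, 4, 16, 28, 76, 160, …
h₀=f·g: eliminate ⇒ L₀, order ≤ 1·1.
L = (2 + 5·x - 3·x^2) + (-1 + x + 3·x^2)·Dx  (order 1).
h: a_k = -4, -8, -22, -140/3, -677/6, -3793/15, …
ICs: h(0) = -4.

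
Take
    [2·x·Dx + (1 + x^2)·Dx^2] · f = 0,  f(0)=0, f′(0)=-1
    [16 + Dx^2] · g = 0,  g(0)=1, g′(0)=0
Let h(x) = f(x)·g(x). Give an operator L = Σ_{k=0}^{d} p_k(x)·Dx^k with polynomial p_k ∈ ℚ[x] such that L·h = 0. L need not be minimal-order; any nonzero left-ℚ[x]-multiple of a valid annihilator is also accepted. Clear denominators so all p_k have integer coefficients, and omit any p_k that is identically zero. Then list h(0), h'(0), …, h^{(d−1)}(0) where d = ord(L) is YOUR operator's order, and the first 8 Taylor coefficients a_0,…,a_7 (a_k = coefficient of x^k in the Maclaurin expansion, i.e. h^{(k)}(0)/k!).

L = (5440 + 19136·x^2 + 25856·x^4 + 16384·x^6 + 4096·x^8) + (1152·x + 3200·x^3 + 3072·x^5 + 1024·x^7)·Dx + (612 + 2252·x^2 + 3168·x^4 + 2048·x^6 + 512·x^8)·Dx^2 + (72·x + 200·x^3 + 192·x^5 + 64·x^7)·Dx^3 + (17 + 66·x^2 + 97·x^4 + 64·x^6 + 16·x^8)·Dx^4  (order 4).
h: a_k = 0, -1, 0, 25/3, 0, -203/15, 0, 3461/315, …
ICs: h(0) = 0, h′(0) = -1, h′′(0) = 0, h′′′(0) = 50.

f: a_k = 0, -1, 0, 1/3, 0, -1/5, 0, 1/7, …
g: a_k = 1, 0, -8, 0, 32/3, 0, -256/45, 0, …
L₀ := L_f ⊗_s L_g (sym. prod.), ord ≤ 4.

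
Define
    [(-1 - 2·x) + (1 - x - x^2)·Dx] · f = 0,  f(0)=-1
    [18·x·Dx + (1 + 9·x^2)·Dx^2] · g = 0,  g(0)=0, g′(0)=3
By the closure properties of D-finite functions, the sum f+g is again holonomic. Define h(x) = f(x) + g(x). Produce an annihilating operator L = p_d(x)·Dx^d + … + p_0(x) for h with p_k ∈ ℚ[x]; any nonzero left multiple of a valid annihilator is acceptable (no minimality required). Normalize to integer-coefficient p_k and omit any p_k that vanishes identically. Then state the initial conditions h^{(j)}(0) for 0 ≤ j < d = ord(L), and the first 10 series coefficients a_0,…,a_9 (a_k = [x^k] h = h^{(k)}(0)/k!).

L = (-36 + 144·x + 1440·x^2 + 2376·x^3 + 3186·x^4 + 486·x^6)·Dx + (18 + 24·x - 108·x^2 + 444·x^3 + 2313·x^4 + 2178·x^5 + 243·x^6 + 486·x^7)·Dx^2 + (-2 - 10·x - 34·x^2 - 48·x^3 - 123·x^4 + 387·x^5 + 198·x^6 + 81·x^7 + 81·x^8)·Dx^3  (order 3).
h: a_k = -1, 2, -2, -12, -5, 203/5, -13, -2334/7, -34, 2132, …
ICs: h(0) = -1, h′(0) = 2, h′′(0) = -4.

f: a_k = -1, -1, -2, -3, -5, -8, -13, -21, -34, -55, …
g: a_k = 0, 3, 0, -9, 0, 243/5, 0, -2187/7, 0, 2187, …
h₀=f+g: left-lcm gives L₀, ord ≤ 3.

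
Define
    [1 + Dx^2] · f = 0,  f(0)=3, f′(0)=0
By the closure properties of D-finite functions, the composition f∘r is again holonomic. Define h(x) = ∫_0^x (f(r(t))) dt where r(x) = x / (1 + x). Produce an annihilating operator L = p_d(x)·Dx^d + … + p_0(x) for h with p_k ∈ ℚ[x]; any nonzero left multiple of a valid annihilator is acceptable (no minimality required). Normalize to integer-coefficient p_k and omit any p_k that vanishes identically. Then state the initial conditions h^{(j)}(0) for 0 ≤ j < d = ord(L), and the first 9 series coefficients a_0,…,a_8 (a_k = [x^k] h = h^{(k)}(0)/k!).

L = Dx + (2 + 6·x + 6·x^2 + 2·x^3)·Dx^2 + (1 + 4·x + 6·x^2 + 4·x^3 + x^4)·Dx^3  (order 3).
h: a_k = 0, 3, 0, -1/2, 3/4, -7/8, 11/12, -1501/1680, 261/320, …
ICs: h(0) = 0, h′(0) = 3, h′′(0) = 0.

f: a_k = 3, 0, -3/2, 0, 1/8, 0, -1/240, 0, 1/13440, …
Change of var in L_f (x↦r) gives L₀.
h=∫h₀ ⇒ L = L₀·Dx.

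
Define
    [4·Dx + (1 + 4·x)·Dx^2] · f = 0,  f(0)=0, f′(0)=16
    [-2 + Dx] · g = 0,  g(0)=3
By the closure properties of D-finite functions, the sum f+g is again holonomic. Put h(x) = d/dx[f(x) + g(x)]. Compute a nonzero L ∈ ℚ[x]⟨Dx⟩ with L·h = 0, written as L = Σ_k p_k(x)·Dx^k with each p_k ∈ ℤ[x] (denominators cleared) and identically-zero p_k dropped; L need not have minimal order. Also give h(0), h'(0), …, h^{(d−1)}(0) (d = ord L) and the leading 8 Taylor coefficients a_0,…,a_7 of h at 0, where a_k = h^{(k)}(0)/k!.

L = (-40 - 32·x) + (14 - 16·x - 32·x^2)·Dx + (3 + 16·x + 16·x^2)·Dx^2  (order 2).
h: a_k = 22, -52, 268, -1016, 4100, -81912/5, 983048/15, -27525104/105, …
ICs: h(0) = 22, h′(0) = -52.

f: a_k = 0, 16, -32, 256/3, -256, 4096/5, -8192/3, 65536/7, …
g: a_k = 3, 6, 6, 4, 2, 4/5, 4/15, 8/105, …
h₀=f+g: left-lcm gives L₀, ord ≤ 3.
h₀' ⇒ L via d/dx closure of L₀.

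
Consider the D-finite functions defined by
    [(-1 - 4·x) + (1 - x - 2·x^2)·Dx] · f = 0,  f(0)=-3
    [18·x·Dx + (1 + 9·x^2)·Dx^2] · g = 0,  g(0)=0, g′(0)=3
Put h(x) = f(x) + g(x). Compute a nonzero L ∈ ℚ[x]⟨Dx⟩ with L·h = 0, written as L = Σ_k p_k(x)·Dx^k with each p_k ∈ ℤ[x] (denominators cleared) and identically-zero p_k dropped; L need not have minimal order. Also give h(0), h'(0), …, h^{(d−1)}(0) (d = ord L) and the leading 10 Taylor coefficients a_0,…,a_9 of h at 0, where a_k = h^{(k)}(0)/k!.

L = (-18 + 72·x + 918·x^2 + 1872·x^3 + 4608·x^4 + 1296·x^6)·Dx + (8 + 30·x + 278·x^3 + 1788·x^4 + 3216·x^5 + 324·x^6 + 1296·x^7)·Dx^2 + (-1 - 4·x - 24·x^2 - 4·x^3 - 103·x^4 + 300·x^5 + 312·x^6 + 108·x^7 + 216·x^8)·Dx^3  (order 3).
h: a_k = -3, 0, -9, -24, -33, -72/5, -129, -3972/7, -513, 1164, …
ICs: h(0) = -3, h′(0) = 0, h′′(0) = -18.

f: a_k = -3, -3, -9, -15, -33, -63, -129, -255, -513, -1023, …
g: a_k = 0, 3, 0, -9, 0, 243/5, 0, -2187/7, 0, 2187, …
Weyl lclm of L_f,L_g ⇒ L₀ (ord ≤ 3).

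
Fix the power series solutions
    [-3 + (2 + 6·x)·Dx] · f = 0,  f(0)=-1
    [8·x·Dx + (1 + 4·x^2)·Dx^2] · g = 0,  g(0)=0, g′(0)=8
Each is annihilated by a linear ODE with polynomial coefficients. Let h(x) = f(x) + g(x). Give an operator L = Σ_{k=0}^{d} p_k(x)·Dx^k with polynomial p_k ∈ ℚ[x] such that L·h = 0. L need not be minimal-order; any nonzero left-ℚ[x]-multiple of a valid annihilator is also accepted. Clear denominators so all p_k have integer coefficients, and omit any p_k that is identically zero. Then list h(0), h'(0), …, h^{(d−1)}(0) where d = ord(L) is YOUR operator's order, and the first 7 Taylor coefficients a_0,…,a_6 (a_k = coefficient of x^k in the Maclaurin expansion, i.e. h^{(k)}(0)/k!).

f: a_k = -1, -3/2, 9/8, -27/16, 405/128, -1701/256, 15309/1024, …
g: a_k = 0, 8, 0, -32/3, 0, 128/5, 0, …
Sum ⇒ L₀ = lclm(L_f,L_g) in ℚ(x)⟨Dx⟩.
L = (-48 - 360·x + 576·x^2 + 864·x^3)·Dx + (-59 - 192·x - 120·x^2 + 2304·x^3 + 3024·x^4)·Dx^2 + (-6 + 14·x + 144·x^2 + 272·x^3 + 672·x^4 + 864·x^5)·Dx^3  (order 3).
h: a_k = -1, 13/2, 9/8, -593/48, 405/128, 24263/1280, 15309/1024, …
ICs: h(0) = -1, h′(0) = 13/2, h′′(0) = 9/4.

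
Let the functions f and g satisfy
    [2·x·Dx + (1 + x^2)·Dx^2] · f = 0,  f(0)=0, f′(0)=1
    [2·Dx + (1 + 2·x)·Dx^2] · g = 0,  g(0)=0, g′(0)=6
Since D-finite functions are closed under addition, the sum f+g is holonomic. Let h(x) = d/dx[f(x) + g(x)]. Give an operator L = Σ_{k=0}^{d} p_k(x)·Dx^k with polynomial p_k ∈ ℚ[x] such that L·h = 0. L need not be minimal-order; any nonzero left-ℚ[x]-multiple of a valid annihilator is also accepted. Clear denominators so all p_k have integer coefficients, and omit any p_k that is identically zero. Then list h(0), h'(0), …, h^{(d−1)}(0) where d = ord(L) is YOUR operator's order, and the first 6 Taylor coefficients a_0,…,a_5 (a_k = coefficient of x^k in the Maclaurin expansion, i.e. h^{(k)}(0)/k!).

f: a_k = 0, 1, 0, -1/3, 0, 1/5, …
g: a_k = 0, 6, -6, 8, -12, 96/5, …
f+g: L₀ = lclm(L_f,L_g), ord ≤ 2+2.
Derive L from L₀ (diff closure).
L = (-2 - 12·x + 6·x^2 + 4·x^3) + (-5 - 4·x - 9·x^2 + 12·x^3 + 8·x^4)·Dx + (-1 - x + 2·x^2 + x^3 + 3·x^4 + 2·x^5)·Dx^2  (order 2).
h: a_k = 7, -12, 23, -48, 97, -192, …
ICs: h(0) = 7, h′(0) = -12.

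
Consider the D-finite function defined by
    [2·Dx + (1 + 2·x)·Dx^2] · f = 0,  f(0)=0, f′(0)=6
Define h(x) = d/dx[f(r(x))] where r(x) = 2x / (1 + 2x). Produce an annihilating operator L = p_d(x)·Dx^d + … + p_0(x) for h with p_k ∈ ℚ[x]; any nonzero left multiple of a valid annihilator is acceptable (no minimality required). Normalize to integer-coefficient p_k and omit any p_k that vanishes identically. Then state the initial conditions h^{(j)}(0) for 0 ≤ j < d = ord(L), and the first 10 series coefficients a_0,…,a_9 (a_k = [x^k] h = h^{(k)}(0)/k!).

L = (8 + 24·x) + (1 + 8·x + 12·x^2)·Dx  (order 1).
h: a_k = 12, -96, 624, -3840, 23232, -139776, 839424, -5038080, 30231552, -181395456, …
ICs: h(0) = 12.

f: a_k = 0, 6, -6, 8, -12, 96/5, -32, 384/7, -96, 512/3, …
Change of var in L_f (x↦r) gives L₀.
h=h₀': d/dx-closure on L₀ ⇒ L.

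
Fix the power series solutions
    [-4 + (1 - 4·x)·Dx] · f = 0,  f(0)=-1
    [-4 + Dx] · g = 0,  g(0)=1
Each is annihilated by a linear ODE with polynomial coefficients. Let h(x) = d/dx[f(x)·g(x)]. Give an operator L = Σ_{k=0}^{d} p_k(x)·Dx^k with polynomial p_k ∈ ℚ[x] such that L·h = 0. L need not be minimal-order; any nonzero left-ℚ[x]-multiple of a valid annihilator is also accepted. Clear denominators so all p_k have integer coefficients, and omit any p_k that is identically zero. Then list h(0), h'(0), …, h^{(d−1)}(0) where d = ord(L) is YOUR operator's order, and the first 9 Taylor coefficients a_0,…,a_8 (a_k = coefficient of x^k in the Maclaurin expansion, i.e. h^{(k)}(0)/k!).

f: a_k = -1, -4, -16, -64, -256, -1024, -4096, -16384, -65536, …
g: a_k = 1, 4, 8, 32/3, 32/3, 128/15, 256/45, 1024/315, 512/315, …
Product ⇒ symmetric product L₀, ord ≤ 1.
h₀' ⇒ L via d/dx closure of L₀.
L = (10 - 32·x + 32·x^2) + (-1 + 6·x - 8·x^2)·Dx  (order 1).
h: a_k = -8, -80, -512, -8320/3, -41728/3, -1001984/15, -2805760/9, -448925696/315, -404033536/63, …
ICs: h(0) = -8.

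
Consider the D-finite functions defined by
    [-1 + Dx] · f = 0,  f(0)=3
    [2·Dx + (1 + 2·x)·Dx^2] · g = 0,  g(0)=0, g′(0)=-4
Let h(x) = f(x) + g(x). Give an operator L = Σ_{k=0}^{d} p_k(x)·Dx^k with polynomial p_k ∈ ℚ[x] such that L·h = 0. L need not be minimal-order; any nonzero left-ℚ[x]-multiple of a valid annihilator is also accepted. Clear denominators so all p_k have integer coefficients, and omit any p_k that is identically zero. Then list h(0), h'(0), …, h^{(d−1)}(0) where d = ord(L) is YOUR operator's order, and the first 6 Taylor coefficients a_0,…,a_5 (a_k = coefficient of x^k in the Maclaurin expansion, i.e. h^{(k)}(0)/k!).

L = (-10 - 4·x)·Dx + (7 - 4·x - 4·x^2)·Dx^2 + (3 + 8·x + 4·x^2)·Dx^3  (order 3).
h: a_k = 3, -1, 11/2, -29/6, 65/8, -511/40, …
ICs: h(0) = 3, h′(0) = -1, h′′(0) = 11.

f: a_k = 3, 3, 3/2, 1/2, 1/8, 1/40, …
g: a_k = 0, -4, 4, -16/3, 8, -64/5, …
f+g: L₀ = lclm(L_f,L_g), ord ≤ 1+2.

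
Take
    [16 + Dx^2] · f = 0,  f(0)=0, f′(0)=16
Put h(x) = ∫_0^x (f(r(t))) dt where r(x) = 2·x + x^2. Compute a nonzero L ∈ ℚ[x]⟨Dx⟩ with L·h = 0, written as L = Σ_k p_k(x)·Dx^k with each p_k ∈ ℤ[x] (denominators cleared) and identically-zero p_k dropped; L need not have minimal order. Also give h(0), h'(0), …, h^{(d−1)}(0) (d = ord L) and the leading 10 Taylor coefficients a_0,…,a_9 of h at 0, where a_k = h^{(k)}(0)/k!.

f: a_k = 0, 16, 0, -128/3, 0, 512/15, 0, -4096/315, 0, 8192/2835, …
Change of var in L_f (x↦r) gives L₀.
h=∫₀ˣh₀: take L = L₀·Dx.
L = (64 + 192·x + 192·x^2 + 64·x^3)·Dx - Dx^2 + (1 + x)·Dx^3  (order 3).
h: a_k = 0, 0, 16, 16/3, -256/3, -512/5, 6272/45, 384, 41984/315, -200704/405, …
ICs: h(0) = 0, h′(0) = 0, h′′(0) = 32.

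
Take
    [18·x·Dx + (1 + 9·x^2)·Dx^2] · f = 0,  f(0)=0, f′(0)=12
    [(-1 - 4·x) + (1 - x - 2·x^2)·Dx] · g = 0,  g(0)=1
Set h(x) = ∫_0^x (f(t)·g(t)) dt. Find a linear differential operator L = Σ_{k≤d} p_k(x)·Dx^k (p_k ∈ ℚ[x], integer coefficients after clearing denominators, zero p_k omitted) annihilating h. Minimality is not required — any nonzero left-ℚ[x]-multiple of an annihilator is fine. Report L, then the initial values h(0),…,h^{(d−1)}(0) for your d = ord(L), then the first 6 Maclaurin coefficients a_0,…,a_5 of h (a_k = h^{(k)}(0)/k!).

f: a_k = 0, 12, 0, -36, 0, 972/5, …
g: a_k = 1, 1, 3, 5, 11, 21, …
Product ⇒ symmetric product L₀, ord ≤ 2.
∫: right-multiply L₀ by Dx.
L = (4 + 18·x + 108·x^2)·Dx + (2 - 10·x + 36·x^2 + 108·x^3)·Dx^2 + (-1 + x - 7·x^2 + 9·x^3 + 18·x^4)·Dx^3  (order 3).
h: a_k = 0, 0, 6, 4, 0, 24/5, …
ICs: h(0) = 0, h′(0) = 0, h′′(0) = 12.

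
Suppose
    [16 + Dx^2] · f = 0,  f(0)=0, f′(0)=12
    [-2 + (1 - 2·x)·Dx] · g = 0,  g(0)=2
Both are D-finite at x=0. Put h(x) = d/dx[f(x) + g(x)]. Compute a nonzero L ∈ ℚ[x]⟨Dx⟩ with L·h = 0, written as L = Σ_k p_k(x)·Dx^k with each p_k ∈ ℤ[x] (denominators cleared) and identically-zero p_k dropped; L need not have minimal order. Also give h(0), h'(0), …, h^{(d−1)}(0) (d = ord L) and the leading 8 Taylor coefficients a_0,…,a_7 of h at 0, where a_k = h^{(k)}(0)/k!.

L = (512 - 512·x + 512·x^2) + (-80 + 288·x - 384·x^2 + 256·x^3)·Dx + (32 - 32·x + 32·x^2)·Dx^2 + (-5 + 18·x - 24·x^2 + 16·x^3)·Dx^3  (order 3).
h: a_k = 16, 16, -48, 128, 448, 768, 25856/15, 4096, …
ICs: h(0) = 16, h′(0) = 16, h′′(0) = -96.

f: a_k = 0, 12, 0, -32, 0, 128/5, 0, -1024/105, …
g: a_k = 2, 4, 8, 16, 32, 64, 128, 256, …
Sum ⇒ L₀ = lclm(L_f,L_g) in ℚ(x)⟨Dx⟩.
Differentiate: ansatz ord ≤ ord L₀ ⇒ L.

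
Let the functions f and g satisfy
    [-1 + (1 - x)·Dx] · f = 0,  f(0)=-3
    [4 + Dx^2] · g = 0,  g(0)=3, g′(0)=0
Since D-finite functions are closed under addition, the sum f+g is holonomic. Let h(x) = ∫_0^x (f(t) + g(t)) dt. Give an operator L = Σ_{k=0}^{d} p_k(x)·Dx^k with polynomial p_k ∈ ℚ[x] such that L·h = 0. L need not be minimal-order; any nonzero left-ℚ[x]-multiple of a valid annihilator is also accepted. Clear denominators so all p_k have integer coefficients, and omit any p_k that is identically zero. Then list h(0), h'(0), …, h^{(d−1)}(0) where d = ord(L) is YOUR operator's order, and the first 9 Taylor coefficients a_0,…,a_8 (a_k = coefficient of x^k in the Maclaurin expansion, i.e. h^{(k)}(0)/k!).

L = (20 - 16·x + 8·x^2)·Dx + (-12 + 28·x - 24·x^2 + 8·x^3)·Dx^2 + (5 - 4·x + 2·x^2)·Dx^3 + (-3 + 7·x - 6·x^2 + 2·x^3)·Dx^4  (order 4).
h: a_k = 0, 0, -3/2, -3, -3/4, -1/5, -1/2, -7/15, -3/8, …
ICs: h(0) = 0, h′(0) = 0, h′′(0) = -3, h′′′(0) = -18.

f: a_k = -3, -3, -3, -3, -3, -3, -3, -3, -3, …
g: a_k = 3, 0, -6, 0, 2, 0, -4/15, 0, 2/105, …
h₀=f+g: left-lcm gives L₀, ord ≤ 3.
h=∫h₀ ⇒ L = L₀·Dx.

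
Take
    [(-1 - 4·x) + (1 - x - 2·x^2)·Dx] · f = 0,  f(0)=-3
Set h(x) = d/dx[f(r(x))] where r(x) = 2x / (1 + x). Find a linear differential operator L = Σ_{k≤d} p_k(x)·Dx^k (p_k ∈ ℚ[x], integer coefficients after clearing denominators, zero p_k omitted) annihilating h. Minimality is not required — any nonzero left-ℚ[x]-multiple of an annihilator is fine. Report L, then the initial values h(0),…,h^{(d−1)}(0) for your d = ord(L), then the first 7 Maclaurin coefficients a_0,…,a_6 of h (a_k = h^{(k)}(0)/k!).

L = (10 + 54·x + 270·x^2 + 162·x^3) + (-1 - 10·x + 90·x^3 + 81·x^4)·Dx  (order 1).
h: a_k = -6, -60, -162, -1080, -2430, -14580, -30618, …
ICs: h(0) = -6.

f: a_k = -3, -3, -9, -15, -33, -63, -129, …
Substitute x→r, Dx→(1/r')Dx; clear ⇒ L₀.
Differentiate: ansatz ord ≤ ord L₀ ⇒ L.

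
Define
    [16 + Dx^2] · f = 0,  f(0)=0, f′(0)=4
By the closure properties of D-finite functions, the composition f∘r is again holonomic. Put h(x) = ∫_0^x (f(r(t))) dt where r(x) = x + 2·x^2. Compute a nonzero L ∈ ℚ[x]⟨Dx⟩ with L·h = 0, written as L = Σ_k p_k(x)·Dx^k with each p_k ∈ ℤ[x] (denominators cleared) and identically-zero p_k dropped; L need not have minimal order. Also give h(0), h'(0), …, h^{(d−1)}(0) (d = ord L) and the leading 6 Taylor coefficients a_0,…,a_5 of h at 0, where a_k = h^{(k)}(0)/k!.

L = (16 + 192·x + 768·x^2 + 1024·x^3)·Dx - 4·Dx^2 + (1 + 4·x)·Dx^3  (order 3).
h: a_k = 0, 0, 2, 8/3, -8/3, -64/5, …
ICs: h(0) = 0, h′(0) = 0, h′′(0) = 4.

f: a_k = 0, 4, 0, -32/3, 0, 128/15, …
Substitute x→r, Dx→(1/r')Dx; clear ⇒ L₀.
h=∫h₀ ⇒ L = L₀·Dx.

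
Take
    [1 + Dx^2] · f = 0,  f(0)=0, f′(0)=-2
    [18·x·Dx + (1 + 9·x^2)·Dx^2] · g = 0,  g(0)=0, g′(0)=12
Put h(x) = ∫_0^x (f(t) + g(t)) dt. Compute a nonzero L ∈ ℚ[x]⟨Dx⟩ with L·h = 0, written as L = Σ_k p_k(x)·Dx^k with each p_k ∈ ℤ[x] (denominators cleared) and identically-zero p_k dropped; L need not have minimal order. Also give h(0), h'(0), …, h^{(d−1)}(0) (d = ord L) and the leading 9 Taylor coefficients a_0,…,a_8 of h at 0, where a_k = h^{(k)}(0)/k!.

L = (-1926·x + 17820·x^3 + 1458·x^5)·Dx^2 + (-17 + 351·x^2 + 4617·x^4 + 729·x^6)·Dx^3 + (-1926·x + 17820·x^3 + 1458·x^5)·Dx^4 + (-17 + 351·x^2 + 4617·x^4 + 729·x^6)·Dx^5  (order 5).
h: a_k = 0, 0, 5, 0, -107/12, 0, 11663/360, 0, -449897/2880, …
ICs: h(0) = 0, h′(0) = 0, h′′(0) = 10, h′′′(0) = 0, h′′′′(0) = -214.

f: a_k = 0, -2, 0, 1/3, 0, -1/60, 0, 1/2520, 0, …
g: a_k = 0, 12, 0, -36, 0, 972/5, 0, -8748/7, 0, …
f+g: L₀ = lclm(L_f,L_g), ord ≤ 2+2.
h=∫h₀ ⇒ L = L₀·Dx.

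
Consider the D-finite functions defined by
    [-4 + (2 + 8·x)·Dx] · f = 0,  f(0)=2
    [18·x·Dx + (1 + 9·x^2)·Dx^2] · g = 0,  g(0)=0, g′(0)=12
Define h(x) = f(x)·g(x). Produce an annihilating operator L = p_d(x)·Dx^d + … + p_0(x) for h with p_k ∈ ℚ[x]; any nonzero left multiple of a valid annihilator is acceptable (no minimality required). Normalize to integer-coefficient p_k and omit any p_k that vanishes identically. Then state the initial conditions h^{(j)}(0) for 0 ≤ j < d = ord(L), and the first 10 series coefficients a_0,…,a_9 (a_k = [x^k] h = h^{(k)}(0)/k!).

L = (12 - 36·x - 36·x^2) + (-4 + 2·x + 108·x^2 + 144·x^3)·Dx + (1 + 8·x + 25·x^2 + 72·x^3 + 144·x^4)·Dx^2  (order 2).
h: a_k = 0, 24, 48, -120, -48, 1464/5, 5808/5, -160056/35, 30672/35, 28440/7, …
ICs: h(0) = 0, h′(0) = 24.

f: a_k = 2, 4, -4, 8, -20, 56, -168, 528, -1716, 5720, …
g: a_k = 0, 12, 0, -36, 0, 972/5, 0, -8748/7, 0, 8748, …
L₀ := L_f ⊗_s L_g (sym. prod.), ord ≤ 2.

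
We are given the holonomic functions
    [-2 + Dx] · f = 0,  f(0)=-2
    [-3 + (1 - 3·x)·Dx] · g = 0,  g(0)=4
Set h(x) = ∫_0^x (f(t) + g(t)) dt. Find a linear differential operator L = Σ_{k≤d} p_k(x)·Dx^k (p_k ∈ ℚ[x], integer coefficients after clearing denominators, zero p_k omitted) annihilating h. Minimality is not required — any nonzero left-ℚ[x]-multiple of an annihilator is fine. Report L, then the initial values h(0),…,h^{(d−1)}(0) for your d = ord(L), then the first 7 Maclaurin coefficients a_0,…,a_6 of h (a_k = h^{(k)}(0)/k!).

L = (24 + 36·x)·Dx + (-14 - 24·x + 36·x^2)·Dx^2 + (1 + 3·x - 18·x^2)·Dx^3  (order 3).
h: a_k = 0, 2, 4, 32/3, 79/3, 968/15, 7286/45, …
ICs: h(0) = 0, h′(0) = 2, h′′(0) = 8.

f: a_k = -2, -4, -4, -8/3, -4/3, -8/15, -8/45, …
g: a_k = 4, 12, 36, 108, 324, 972, 2916, …
L₀ := lclm(L_f,L_g); ord L₀ ≤ 1+1.
h=∫h₀ ⇒ L = L₀·Dx.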